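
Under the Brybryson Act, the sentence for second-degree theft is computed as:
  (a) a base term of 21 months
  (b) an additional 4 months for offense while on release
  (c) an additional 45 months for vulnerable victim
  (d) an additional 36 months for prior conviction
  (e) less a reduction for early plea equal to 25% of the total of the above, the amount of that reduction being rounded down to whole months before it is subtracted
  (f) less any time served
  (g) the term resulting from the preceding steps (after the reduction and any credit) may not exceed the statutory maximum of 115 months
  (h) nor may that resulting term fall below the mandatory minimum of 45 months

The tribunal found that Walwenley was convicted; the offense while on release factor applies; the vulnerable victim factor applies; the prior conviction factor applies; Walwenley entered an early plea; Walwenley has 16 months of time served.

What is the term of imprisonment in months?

64 months

Offense while on release enhancement: +4 months
Vulnerable victim enhancement: +45 months
Prior conviction enhancement: +36 months
Adjusted term: 21 months + 4 months + 45 months + 36 months = 106 months
Early plea reduction: 25% of 106 months = 26 months (rounded down)
After reduction: 106 − 26 = 80 months
Less time served: 80 months − 16 months = 64 months
Cap at 115 months: 64 months is within the cap, no reduction.
Minimum 45 months: 64 months meets the minimum, no increase.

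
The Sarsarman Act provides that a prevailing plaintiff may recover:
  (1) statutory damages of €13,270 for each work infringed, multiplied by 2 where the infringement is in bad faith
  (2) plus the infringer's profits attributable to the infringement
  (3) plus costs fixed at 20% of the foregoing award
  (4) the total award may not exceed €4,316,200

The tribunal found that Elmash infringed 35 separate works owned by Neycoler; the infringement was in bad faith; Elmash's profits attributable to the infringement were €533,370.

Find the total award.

€1,754,724

Statutory damages: 35 × €13,270 = €464,450
Doubled: 2 × €464,450 = €928,900
Combined award: €928,900 + €533,370 = €1,462,270
Costs: 20% of €1,462,270 = €292,454
Award plus costs: €1,462,270 + €292,454 = €1,754,724
Cap at €4,316,200: €1,754,724 is within the cap, no reduction.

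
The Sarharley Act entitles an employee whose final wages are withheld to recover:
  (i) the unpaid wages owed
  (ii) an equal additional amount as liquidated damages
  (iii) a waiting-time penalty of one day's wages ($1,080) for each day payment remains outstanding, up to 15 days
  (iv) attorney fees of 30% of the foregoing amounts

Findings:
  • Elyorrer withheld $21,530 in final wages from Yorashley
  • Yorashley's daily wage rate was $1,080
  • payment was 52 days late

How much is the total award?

Liquidated damages (equal amount): $21,530
Penalty days: min(52, 15) = 15
Waiting-time penalty: 15 × $1,080 = $16,200
Subtotal: $21,530 + $21,530 + $16,200 = $59,260
Attorney fees: 30% of $59,260 = $17,778
Total award: $59,260 + $17,778 = $77,038

$77,038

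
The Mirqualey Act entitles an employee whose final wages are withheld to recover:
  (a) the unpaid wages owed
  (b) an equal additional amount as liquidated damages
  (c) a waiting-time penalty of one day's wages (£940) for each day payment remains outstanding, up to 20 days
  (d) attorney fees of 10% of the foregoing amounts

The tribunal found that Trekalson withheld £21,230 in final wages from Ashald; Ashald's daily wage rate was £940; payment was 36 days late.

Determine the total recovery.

£67,386

Liquidated damages (equal amount): £21,230
Penalty days: min(36, 20) = 20
Waiting-time penalty: 20 × £940 = £18,800
Subtotal: £21,230 + £21,230 + £18,800 = £61,260
Attorney fees: 10% of £61,260 = £6,126
Total award: £61,260 + £6,126 = £67,386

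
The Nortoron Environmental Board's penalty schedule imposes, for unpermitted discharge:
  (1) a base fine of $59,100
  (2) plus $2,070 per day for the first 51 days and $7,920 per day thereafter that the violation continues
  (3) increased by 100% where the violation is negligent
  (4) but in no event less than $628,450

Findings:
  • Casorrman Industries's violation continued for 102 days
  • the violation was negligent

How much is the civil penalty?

First 51 days: 51 × $2,070 = $105,570
Remaining days: (102 − 51) × $7,920 = $403,920
Per-day component: $105,570 + $403,920 = $509,490
Base plus per-day: $59,100 + $509,490 = $568,590
Enhancement: 100% of $568,590 = $568,590
Enhanced fine: $568,590 + $568,590 = $1,137,180
Minimum $628,450: $1,137,180 meets the minimum, no increase.

$1,137,180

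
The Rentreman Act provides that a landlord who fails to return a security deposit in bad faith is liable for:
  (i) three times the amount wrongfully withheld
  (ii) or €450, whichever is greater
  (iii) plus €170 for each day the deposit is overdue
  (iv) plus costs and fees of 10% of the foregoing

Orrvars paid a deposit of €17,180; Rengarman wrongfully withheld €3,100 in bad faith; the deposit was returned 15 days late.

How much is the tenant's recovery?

Trebled: 3 × €3,100 = €9,300
Minimum €450: €9,300 meets the minimum, no increase.
Late-return penalty: 15 × €170 = €2,550
Damages plus late penalty: €9,300 + €2,550 = €11,850
Costs and fees: 10% of €11,850 = €1,185
Total recovery: €11,850 + €1,185 = €13,035

€13,035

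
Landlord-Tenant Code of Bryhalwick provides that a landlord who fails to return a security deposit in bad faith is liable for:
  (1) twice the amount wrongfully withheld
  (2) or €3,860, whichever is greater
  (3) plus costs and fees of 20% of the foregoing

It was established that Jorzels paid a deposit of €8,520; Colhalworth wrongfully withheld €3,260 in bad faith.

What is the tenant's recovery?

Doubled: 2 × €3,260 = €6,520
Minimum €3,860: €6,520 meets the minimum, no increase.
Costs and fees: 20% of €6,520 = €1,304
Total recovery: €6,520 + €1,304 = €7,824

€7,824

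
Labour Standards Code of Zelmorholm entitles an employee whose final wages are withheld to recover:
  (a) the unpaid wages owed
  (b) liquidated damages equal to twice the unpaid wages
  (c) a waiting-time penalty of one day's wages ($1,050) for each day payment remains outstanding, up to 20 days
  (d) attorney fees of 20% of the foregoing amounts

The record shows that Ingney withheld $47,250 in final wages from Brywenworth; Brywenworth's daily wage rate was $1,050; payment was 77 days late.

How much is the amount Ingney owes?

$195,300

Doubled: 2 × $47,250 = $94,500
Penalty days: min(77, 20) = 20
Waiting-time penalty: 20 × $1,050 = $21,000
Subtotal: $47,250 + $94,500 + $21,000 = $162,750
Attorney fees: 20% of $162,750 = $32,550
Total award: $162,750 + $32,550 = $195,300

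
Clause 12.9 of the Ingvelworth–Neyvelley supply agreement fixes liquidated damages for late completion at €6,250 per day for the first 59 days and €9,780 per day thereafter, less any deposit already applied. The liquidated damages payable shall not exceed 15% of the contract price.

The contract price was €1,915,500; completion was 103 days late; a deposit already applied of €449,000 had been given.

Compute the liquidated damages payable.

€287,325

First 59 days: 59 × €6,250 = €368,750
Remaining days: (103 − 59) × €9,780 = €430,320
Accrued per-day damages: €368,750 + €430,320 = €799,070
Less deposit already applied: €799,070 − €449,000 = €350,070
Cap: 15% of €1,915,500 = €287,325
Cap at €287,325: €350,070 exceeds the cap → €287,325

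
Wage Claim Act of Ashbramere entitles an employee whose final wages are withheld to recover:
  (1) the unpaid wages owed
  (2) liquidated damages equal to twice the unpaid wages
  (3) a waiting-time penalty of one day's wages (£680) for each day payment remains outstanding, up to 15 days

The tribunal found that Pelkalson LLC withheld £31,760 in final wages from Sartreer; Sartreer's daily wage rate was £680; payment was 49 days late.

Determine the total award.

£105,480

Doubled: 2 × £31,760 = £63,520
Penalty days: min(49, 15) = 15
Waiting-time penalty: 15 × £680 = £10,200
Total award: £31,760 + £63,520 + £10,200 = £105,480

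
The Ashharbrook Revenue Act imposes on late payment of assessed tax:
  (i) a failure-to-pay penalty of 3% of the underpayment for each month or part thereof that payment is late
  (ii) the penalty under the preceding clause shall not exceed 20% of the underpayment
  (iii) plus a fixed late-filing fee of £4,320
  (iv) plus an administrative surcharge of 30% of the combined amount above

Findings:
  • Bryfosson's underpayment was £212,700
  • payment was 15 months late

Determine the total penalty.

£60,918

Accrued rate: 3% × 15 = 45%, capped at 20% → 20%
Failure-to-pay penalty: 20% of £212,700 = £42,540
Penalty before surcharge: £42,540 + £4,320 = £46,860
Administrative surcharge: 30% of £46,860 = £14,058
Total penalty: £46,860 + £14,058 = £60,918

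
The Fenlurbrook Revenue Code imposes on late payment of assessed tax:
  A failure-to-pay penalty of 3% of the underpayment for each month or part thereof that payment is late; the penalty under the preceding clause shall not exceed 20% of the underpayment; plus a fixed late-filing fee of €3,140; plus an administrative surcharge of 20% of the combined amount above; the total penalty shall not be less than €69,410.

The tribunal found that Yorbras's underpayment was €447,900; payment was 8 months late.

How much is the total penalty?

Accrued rate: 3% × 8 = 24%, capped at 20% → 20%
Failure-to-pay penalty: 20% of €447,900 = €89,580
Penalty before surcharge: €89,580 + €3,140 = €92,720
Administrative surcharge: 20% of €92,720 = €18,544
Total penalty: €92,720 + €18,544 = €111,264
Minimum €69,410: €111,264 meets the minimum, no increase.

€111,264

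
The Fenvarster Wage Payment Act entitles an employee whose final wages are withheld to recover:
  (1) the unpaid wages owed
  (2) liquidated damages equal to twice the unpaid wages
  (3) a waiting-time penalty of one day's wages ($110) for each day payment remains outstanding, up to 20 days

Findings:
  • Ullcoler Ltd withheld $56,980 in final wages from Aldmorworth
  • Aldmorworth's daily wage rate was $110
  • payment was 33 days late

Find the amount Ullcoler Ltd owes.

Doubled: 2 × $56,980 = $113,960
Penalty days: min(33, 20) = 20
Waiting-time penalty: 20 × $110 = $2,200
Total award: $56,980 + $113,960 + $2,200 = $173,140

$173,140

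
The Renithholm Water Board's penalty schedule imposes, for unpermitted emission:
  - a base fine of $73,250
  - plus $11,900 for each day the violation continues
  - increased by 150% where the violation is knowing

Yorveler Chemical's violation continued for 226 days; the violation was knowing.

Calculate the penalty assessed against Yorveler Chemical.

Per-day component: 226 × $11,900 = $2,689,400
Base plus per-day: $73,250 + $2,689,400 = $2,762,650
Enhancement: 150% of $2,762,650 = $4,143,975
Enhanced fine: $2,762,650 + $4,143,975 = $6,906,625

$6,906,625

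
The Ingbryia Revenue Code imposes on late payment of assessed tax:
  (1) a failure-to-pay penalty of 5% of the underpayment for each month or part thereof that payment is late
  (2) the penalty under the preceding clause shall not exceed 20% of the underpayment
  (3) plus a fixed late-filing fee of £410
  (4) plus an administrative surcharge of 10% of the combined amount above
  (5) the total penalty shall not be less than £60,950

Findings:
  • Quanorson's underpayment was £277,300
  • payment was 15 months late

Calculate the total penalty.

Accrued rate: 5% × 15 = 75%, capped at 20% → 20%
Failure-to-pay penalty: 20% of £277,300 = £55,460
Penalty before surcharge: £55,460 + £410 = £55,870
Administrative surcharge: 10% of £55,870 = £5,587
Total penalty: £55,870 + £5,587 = £61,457
Minimum £60,950: £61,457 meets the minimum, no increase.

Penalty: £61,457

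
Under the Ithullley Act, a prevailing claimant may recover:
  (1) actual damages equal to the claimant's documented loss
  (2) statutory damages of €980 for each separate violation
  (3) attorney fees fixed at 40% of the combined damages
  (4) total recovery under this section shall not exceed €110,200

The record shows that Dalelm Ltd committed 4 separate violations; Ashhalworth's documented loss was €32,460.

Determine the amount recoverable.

€50,932

Statutory damages: 4 × €980 = €3,920
Combined damages: €32,460 + €3,920 = €36,380
Attorney fees: 40% of €36,380 = €14,552
Total before cap: €36,380 + €14,552 = €50,932
Cap at €110,200: €50,932 is within the cap, no reduction.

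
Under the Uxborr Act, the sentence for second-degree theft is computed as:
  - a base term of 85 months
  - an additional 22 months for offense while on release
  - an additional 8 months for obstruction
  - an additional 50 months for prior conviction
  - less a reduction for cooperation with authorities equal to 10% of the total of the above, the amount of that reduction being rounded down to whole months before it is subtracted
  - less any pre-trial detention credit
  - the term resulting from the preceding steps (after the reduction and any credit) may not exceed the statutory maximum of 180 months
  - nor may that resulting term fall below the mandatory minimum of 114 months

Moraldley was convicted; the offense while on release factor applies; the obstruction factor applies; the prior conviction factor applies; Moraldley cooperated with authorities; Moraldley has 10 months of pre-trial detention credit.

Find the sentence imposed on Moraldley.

139 months

Offense while on release enhancement: +22 months
Obstruction enhancement: +8 months
Prior conviction enhancement: +50 months
Adjusted term: 85 months + 22 months + 8 months + 50 months = 165 months
Cooperation with authorities reduction: 10% of 165 months = 16 months (rounded down)
After reduction: 165 − 16 = 149 months
Less pre-trial detention credit: 149 months − 10 months = 139 months
Cap at 180 months: 139 months is within the cap, no reduction.
Minimum 114 months: 139 months meets the minimum, no increase.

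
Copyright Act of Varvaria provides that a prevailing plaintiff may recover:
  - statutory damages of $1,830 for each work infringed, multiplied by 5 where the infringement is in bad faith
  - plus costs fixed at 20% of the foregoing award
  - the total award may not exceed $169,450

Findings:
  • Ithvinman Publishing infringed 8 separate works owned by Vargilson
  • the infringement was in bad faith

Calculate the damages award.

$87,840

Statutory damages: 8 × $1,830 = $14,640
Multiplied by 5: 5 × $14,640 = $73,200
Costs: 20% of $73,200 = $14,640
Award plus costs: $73,200 + $14,640 = $87,840
Cap at $169,450: $87,840 is within the cap, no reduction.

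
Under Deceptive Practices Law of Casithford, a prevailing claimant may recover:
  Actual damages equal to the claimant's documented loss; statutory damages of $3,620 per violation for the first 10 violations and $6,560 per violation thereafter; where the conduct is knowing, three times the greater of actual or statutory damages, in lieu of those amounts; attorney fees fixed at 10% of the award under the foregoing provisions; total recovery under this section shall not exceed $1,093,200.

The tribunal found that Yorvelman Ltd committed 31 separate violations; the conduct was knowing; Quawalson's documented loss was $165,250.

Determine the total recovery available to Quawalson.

First 10 violations: 10 × $3,620 = $36,200
Remaining violations: (31 − 10) × $6,560 = $137,760
Statutory damages: $36,200 + $137,760 = $173,960
Greater of actual damages ($165,250) or statutory damages ($173,960): $173,960
Trebled: 3 × $173,960 = $521,880
Attorney fees: 10% of $521,880 = $52,188
Total before cap: $521,880 + $52,188 = $574,068
Cap at $1,093,200: $574,068 is within the cap, no reduction.

Total recovery: $574,068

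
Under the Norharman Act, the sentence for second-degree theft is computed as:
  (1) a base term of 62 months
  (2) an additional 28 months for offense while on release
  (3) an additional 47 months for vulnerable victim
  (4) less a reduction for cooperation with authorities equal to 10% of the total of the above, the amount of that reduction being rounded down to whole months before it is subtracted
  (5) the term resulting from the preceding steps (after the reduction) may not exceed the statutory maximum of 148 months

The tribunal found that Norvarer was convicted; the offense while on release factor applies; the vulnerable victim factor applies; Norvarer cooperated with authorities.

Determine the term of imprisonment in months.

Offense while on release enhancement: +28 months
Vulnerable victim enhancement: +47 months
Adjusted term: 62 months + 28 months + 47 months = 137 months
Cooperation with authorities reduction: 10% of 137 months = 13 months (rounded down)
After reduction: 137 − 13 = 124 months
Cap at 148 months: 124 months is within the cap, no reduction.

124 months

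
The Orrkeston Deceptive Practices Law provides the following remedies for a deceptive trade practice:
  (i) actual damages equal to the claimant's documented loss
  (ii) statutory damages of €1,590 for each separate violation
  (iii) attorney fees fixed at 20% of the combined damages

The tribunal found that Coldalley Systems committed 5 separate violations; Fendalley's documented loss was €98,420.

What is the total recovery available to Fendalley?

€127,644

Statutory damages: 5 × €1,590 = €7,950
Combined damages: €98,420 + €7,950 = €106,370
Attorney fees: 20% of €106,370 = €21,274
Total recovery: €106,370 + €21,274 = €127,644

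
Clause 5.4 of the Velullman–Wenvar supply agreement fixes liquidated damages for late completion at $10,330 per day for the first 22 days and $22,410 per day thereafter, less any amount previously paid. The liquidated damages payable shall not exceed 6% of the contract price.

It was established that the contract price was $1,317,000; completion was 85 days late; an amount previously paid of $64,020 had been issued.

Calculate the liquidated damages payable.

First 22 days: 22 × $10,330 = $227,260
Remaining days: (85 − 22) × $22,410 = $1,411,830
Accrued per-day damages: $227,260 + $1,411,830 = $1,639,090
Less amount previously paid: $1,639,090 − $64,020 = $1,575,070
Cap: 6% of $1,317,000 = $79,020
Cap at $79,020: $1,575,070 exceeds the cap → $79,020

$79,020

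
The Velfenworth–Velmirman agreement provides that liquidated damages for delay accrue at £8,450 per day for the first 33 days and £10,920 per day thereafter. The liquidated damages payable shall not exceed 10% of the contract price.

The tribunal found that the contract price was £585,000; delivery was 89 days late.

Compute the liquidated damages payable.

£58,500

First 33 days: 33 × £8,450 = £278,850
Remaining days: (89 − 33) × £10,920 = £611,520
Accrued per-day damages: £278,850 + £611,520 = £890,370
Cap: 10% of £585,000 = £58,500
Cap at £58,500: £890,370 exceeds the cap → £58,500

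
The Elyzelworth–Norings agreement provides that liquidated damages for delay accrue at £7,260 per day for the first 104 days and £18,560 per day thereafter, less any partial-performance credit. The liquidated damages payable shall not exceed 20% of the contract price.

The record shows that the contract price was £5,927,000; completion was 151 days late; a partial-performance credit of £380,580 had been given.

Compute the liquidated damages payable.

First 104 days: 104 × £7,260 = £755,040
Remaining days: (151 − 104) × £18,560 = £872,320
Accrued per-day damages: £755,040 + £872,320 = £1,627,360
Less partial-performance credit: £1,627,360 − £380,580 = £1,246,780
Cap: 20% of £5,927,000 = £1,185,400
Cap at £1,185,400: £1,246,780 exceeds the cap → £1,185,400

£1,185,400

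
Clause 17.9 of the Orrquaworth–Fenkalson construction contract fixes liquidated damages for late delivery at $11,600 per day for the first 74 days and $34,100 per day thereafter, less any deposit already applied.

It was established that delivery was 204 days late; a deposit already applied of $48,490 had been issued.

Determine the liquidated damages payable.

First 74 days: 74 × $11,600 = $858,400
Remaining days: (204 − 74) × $34,100 = $4,433,000
Accrued per-day damages: $858,400 + $4,433,000 = $5,291,400
Less deposit already applied: $5,291,400 − $48,490 = $5,242,910

$5,242,910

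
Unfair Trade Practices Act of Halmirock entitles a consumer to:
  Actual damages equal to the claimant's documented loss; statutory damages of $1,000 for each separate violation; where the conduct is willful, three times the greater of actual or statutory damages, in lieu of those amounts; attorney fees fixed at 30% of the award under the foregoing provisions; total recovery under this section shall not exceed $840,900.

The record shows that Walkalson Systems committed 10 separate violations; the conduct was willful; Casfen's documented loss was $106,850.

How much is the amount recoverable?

Statutory damages: 10 × $1,000 = $10,000
Greater of actual damages ($106,850) or statutory damages ($10,000): $106,850
Trebled: 3 × $106,850 = $320,550
Attorney fees: 30% of $320,550 = $96,165
Total before cap: $320,550 + $96,165 = $416,715
Cap at $840,900: $416,715 is within the cap, no reduction.

$416,715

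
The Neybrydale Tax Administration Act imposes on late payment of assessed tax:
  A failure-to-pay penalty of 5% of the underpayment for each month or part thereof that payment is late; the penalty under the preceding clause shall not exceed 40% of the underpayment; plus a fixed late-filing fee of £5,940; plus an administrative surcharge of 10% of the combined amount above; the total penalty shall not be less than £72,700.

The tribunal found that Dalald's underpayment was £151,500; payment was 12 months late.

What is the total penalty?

Accrued rate: 5% × 12 = 60%, capped at 40% → 40%
Failure-to-pay penalty: 40% of £151,500 = £60,600
Penalty before surcharge: £60,600 + £5,940 = £66,540
Administrative surcharge: 10% of £66,540 = £6,654
Total penalty: £66,540 + £6,654 = £73,194
Minimum £72,700: £73,194 meets the minimum, no increase.

Penalty: £73,194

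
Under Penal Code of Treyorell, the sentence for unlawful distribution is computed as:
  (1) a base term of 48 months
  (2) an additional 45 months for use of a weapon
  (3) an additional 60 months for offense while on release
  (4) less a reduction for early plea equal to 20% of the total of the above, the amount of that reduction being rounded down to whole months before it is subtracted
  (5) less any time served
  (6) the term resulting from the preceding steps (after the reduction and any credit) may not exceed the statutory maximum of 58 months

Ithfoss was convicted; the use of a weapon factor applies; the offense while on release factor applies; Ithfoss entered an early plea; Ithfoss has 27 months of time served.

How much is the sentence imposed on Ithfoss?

Use of a weapon enhancement: +45 months
Offense while on release enhancement: +60 months
Adjusted term: 48 months + 45 months + 60 months = 153 months
Early plea reduction: 20% of 153 months = 30 months (rounded down)
After reduction: 153 − 30 = 123 months
Less time served: 123 months − 27 months = 96 months
Cap at 58 months: 96 months exceeds the cap → 58 months

58 months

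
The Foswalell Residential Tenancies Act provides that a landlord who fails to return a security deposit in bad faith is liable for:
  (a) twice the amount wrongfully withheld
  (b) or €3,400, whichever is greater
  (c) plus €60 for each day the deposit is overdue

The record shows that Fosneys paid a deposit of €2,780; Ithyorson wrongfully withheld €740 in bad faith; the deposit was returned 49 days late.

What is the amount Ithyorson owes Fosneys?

Doubled: 2 × €740 = €1,480
Minimum €3,400: €1,480 is below the minimum → €3,400
Late-return penalty: 49 × €60 = €2,940
Damages plus late penalty: €3,400 + €2,940 = €6,340

€6,340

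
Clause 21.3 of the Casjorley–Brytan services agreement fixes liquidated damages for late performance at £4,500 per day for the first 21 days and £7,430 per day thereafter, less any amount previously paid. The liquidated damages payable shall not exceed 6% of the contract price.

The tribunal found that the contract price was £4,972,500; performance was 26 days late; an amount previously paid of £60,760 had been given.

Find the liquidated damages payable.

£70,890

First 21 days: 21 × £4,500 = £94,500
Remaining days: (26 − 21) × £7,430 = £37,150
Accrued per-day damages: £94,500 + £37,150 = £131,650
Less amount previously paid: £131,650 − £60,760 = £70,890
Cap: 6% of £4,972,500 = £298,350
Cap at £298,350: £70,890 is within the cap, no reduction.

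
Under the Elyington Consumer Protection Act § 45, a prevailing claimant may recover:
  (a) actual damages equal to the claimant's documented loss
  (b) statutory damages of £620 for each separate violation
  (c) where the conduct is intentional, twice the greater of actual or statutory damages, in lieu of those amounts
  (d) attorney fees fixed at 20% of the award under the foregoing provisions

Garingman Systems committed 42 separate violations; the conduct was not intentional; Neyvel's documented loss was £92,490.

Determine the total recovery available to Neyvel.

£142,236

Statutory damages: 42 × £620 = £26,040
Conduct not intentional: the in-lieu enhancement does not apply.
Actual plus statutory damages: £92,490 + £26,040 = £118,530
Attorney fees: 20% of £118,530 = £23,706
Total recovery: £118,530 + £23,706 = £142,236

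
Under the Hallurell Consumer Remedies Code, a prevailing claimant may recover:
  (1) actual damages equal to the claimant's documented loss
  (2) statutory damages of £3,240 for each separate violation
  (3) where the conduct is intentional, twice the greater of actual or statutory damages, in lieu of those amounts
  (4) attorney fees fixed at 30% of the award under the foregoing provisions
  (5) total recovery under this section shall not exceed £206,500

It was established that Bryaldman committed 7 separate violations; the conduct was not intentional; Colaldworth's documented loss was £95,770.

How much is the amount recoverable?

£153,985

Statutory damages: 7 × £3,240 = £22,680
Conduct not intentional: the in-lieu enhancement does not apply.
Actual plus statutory damages: £95,770 + £22,680 = £118,450
Attorney fees: 30% of £118,450 = £35,535
Total before cap: £118,450 + £35,535 = £153,985
Cap at £206,500: £153,985 is within the cap, no reduction.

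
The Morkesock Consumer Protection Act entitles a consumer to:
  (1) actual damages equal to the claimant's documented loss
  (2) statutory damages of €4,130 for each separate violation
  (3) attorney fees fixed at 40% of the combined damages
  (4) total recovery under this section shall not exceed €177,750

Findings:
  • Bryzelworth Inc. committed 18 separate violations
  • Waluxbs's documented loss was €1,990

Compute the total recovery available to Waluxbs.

€106,862

Statutory damages: 18 × €4,130 = €74,340
Combined damages: €1,990 + €74,340 = €76,330
Attorney fees: 40% of €76,330 = €30,532
Total before cap: €76,330 + €30,532 = €106,862
Cap at €177,750: €106,862 is within the cap, no reduction.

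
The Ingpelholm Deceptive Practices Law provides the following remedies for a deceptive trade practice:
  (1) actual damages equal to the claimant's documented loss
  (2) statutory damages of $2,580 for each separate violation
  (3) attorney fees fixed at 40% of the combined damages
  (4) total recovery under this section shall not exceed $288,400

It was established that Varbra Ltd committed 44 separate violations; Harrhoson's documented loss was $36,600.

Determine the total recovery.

$210,168

Statutory damages: 44 × $2,580 = $113,520
Combined damages: $36,600 + $113,520 = $150,120
Attorney fees: 40% of $150,120 = $60,048
Total before cap: $150,120 + $60,048 = $210,168
Cap at $288,400: $210,168 is within the cap, no reduction.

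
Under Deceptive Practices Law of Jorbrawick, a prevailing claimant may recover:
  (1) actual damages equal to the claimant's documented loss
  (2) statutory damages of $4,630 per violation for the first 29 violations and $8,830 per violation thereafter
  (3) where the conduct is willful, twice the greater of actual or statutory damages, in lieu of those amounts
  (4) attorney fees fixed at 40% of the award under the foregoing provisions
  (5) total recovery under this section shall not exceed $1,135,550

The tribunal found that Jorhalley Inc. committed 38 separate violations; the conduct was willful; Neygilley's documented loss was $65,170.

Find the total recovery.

First 29 violations: 29 × $4,630 = $134,270
Remaining violations: (38 − 29) × $8,830 = $79,470
Statutory damages: $134,270 + $79,470 = $213,740
Greater of actual damages ($65,170) or statutory damages ($213,740): $213,740
Doubled: 2 × $213,740 = $427,480
Attorney fees: 40% of $427,480 = $170,992
Total before cap: $427,480 + $170,992 = $598,472
Cap at $1,135,550: $598,472 is within the cap, no reduction.

$598,472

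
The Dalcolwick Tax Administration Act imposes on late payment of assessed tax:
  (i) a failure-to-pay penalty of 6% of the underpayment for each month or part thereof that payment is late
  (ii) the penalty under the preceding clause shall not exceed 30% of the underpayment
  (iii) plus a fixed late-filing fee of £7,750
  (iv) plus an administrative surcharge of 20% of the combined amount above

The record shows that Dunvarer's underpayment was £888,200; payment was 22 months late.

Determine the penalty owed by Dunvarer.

£329,052

Accrued rate: 6% × 22 = 132%, capped at 30% → 30%
Failure-to-pay penalty: 30% of £888,200 = £266,460
Penalty before surcharge: £266,460 + £7,750 = £274,210
Administrative surcharge: 20% of £274,210 = £54,842
Total penalty: £274,210 + £54,842 = £329,052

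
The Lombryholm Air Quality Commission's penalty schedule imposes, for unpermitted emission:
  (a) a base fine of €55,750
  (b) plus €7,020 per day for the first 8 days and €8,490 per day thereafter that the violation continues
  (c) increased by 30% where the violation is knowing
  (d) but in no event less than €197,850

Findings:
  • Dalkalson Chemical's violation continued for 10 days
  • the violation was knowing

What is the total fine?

First 8 days: 8 × €7,020 = €56,160
Remaining days: (10 − 8) × €8,490 = €16,980
Per-day component: €56,160 + €16,980 = €73,140
Base plus per-day: €55,750 + €73,140 = €128,890
Enhancement: 30% of €128,890 = €38,667
Enhanced fine: €128,890 + €38,667 = €167,557
Minimum €197,850: €167,557 is below the minimum → €197,850

€197,850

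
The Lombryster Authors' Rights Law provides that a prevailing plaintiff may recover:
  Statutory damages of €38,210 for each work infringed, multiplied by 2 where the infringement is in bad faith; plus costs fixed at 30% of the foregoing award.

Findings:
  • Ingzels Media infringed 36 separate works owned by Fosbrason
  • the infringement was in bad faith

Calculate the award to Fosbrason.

€3,576,456

Statutory damages: 36 × €38,210 = €1,375,560
Doubled: 2 × €1,375,560 = €2,751,120
Costs: 30% of €2,751,120 = €825,336
Award plus costs: €2,751,120 + €825,336 = €3,576,456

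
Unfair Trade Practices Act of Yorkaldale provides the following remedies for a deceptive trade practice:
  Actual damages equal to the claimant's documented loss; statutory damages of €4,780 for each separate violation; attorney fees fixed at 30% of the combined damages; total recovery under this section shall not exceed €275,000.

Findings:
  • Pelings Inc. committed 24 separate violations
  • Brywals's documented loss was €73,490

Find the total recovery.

€244,673

Statutory damages: 24 × €4,780 = €114,720
Combined damages: €73,490 + €114,720 = €188,210
Attorney fees: 30% of €188,210 = €56,463
Total before cap: €188,210 + €56,463 = €244,673
Cap at €275,000: €244,673 is within the cap, no reduction.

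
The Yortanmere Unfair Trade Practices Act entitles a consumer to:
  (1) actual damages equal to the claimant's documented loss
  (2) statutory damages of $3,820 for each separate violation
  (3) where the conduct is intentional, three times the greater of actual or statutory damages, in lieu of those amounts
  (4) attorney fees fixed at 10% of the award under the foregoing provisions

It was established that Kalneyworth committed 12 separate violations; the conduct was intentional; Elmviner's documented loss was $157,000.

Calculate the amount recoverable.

Total recovery: $518,100

Statutory damages: 12 × $3,820 = $45,840
Greater of actual damages ($157,000) or statutory damages ($45,840): $157,000
Trebled: 3 × $157,000 = $471,000
Attorney fees: 10% of $471,000 = $47,100
Total recovery: $471,000 + $47,100 = $518,100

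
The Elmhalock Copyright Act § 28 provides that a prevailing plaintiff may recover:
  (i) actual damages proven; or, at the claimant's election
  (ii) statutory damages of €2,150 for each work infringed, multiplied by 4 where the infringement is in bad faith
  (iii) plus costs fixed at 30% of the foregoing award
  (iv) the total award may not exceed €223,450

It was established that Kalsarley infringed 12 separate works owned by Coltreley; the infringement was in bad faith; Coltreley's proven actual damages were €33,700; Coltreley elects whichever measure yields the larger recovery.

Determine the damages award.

€134,160

Statutory damages: 12 × €2,150 = €25,800
Multiplied by 4: 4 × €25,800 = €103,200
Greater of actual damages (€33,700) or enhanced statutory damages (€103,200): €103,200
Costs: 30% of €103,200 = €30,960
Award plus costs: €103,200 + €30,960 = €134,160
Cap at €223,450: €134,160 is within the cap, no reduction.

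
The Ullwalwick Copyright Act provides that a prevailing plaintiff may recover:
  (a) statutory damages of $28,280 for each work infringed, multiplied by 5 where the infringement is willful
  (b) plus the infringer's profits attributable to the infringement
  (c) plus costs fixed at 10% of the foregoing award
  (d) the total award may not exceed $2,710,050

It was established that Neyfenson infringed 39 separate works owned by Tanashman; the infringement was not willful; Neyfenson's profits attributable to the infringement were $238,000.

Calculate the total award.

Award: $1,475,012

Statutory damages: 39 × $28,280 = $1,102,920
Infringement not willful: no ×5 enhancement.
Combined award: $1,102,920 + $238,000 = $1,340,920
Costs: 10% of $1,340,920 = $134,092
Award plus costs: $1,340,920 + $134,092 = $1,475,012
Cap at $2,710,050: $1,475,012 is within the cap, no reduction.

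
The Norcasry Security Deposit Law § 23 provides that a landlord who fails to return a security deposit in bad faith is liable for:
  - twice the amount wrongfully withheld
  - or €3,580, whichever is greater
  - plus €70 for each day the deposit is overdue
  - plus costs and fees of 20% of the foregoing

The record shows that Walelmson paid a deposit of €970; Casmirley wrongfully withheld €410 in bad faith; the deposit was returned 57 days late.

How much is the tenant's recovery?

Doubled: 2 × €410 = €820
Minimum €3,580: €820 is below the minimum → €3,580
Late-return penalty: 57 × €70 = €3,990
Damages plus late penalty: €3,580 + €3,990 = €7,570
Costs and fees: 20% of €7,570 = €1,514
Total recovery: €7,570 + €1,514 = €9,084

Recovery: €9,084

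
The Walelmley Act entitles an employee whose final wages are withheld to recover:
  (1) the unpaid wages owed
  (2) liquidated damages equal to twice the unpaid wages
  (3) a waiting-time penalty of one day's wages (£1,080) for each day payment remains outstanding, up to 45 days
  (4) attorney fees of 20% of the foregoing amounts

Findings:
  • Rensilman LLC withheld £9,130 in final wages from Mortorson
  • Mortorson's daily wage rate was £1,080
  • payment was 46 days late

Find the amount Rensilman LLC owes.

£91,188

Doubled: 2 × £9,130 = £18,260
Penalty days: min(46, 45) = 45
Waiting-time penalty: 45 × £1,080 = £48,600
Subtotal: £9,130 + £18,260 + £48,600 = £75,990
Attorney fees: 20% of £75,990 = £15,198
Total award: £75,990 + £15,198 = £91,188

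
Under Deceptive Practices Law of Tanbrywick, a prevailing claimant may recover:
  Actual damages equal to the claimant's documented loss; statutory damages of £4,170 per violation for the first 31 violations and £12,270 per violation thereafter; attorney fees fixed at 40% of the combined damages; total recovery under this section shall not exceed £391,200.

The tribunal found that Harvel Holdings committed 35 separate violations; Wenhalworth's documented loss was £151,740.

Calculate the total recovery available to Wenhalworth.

First 31 violations: 31 × £4,170 = £129,270
Remaining violations: (35 − 31) × £12,270 = £49,080
Statutory damages: £129,270 + £49,080 = £178,350
Combined damages: £151,740 + £178,350 = £330,090
Attorney fees: 40% of £330,090 = £132,036
Total before cap: £330,090 + £132,036 = £462,126
Cap at £391,200: £462,126 exceeds the cap → £391,200

£391,200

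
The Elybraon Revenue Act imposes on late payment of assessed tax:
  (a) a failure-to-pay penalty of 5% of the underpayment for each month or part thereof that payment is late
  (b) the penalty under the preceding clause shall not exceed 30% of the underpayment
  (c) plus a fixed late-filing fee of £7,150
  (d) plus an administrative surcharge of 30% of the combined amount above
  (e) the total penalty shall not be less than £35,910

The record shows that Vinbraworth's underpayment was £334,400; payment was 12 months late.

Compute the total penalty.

£139,711

Accrued rate: 5% × 12 = 60%, capped at 30% → 30%
Failure-to-pay penalty: 30% of £334,400 = £100,320
Penalty before surcharge: £100,320 + £7,150 = £107,470
Administrative surcharge: 30% of £107,470 = £32,241
Total penalty: £107,470 + £32,241 = £139,711
Minimum £35,910: £139,711 meets the minimum, no increase.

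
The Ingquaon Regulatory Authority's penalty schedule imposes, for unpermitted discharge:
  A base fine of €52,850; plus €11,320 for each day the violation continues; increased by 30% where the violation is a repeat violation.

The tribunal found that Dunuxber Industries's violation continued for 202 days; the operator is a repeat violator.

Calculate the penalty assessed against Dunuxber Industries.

€3,041,337

Per-day component: 202 × €11,320 = €2,286,640
Base plus per-day: €52,850 + €2,286,640 = €2,339,490
Enhancement: 30% of €2,339,490 = €701,847
Enhanced fine: €2,339,490 + €701,847 = €3,041,337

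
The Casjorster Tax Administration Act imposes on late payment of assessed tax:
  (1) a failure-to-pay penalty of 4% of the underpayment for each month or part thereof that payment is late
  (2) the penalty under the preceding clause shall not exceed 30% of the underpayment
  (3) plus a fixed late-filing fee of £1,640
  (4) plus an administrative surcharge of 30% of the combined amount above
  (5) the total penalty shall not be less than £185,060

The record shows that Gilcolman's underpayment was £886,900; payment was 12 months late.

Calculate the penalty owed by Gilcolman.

£348,023

Accrued rate: 4% × 12 = 48%, capped at 30% → 30%
Failure-to-pay penalty: 30% of £886,900 = £266,070
Penalty before surcharge: £266,070 + £1,640 = £267,710
Administrative surcharge: 30% of £267,710 = £80,313
Total penalty: £267,710 + £80,313 = £348,023
Minimum £185,060: £348,023 meets the minimum, no increase.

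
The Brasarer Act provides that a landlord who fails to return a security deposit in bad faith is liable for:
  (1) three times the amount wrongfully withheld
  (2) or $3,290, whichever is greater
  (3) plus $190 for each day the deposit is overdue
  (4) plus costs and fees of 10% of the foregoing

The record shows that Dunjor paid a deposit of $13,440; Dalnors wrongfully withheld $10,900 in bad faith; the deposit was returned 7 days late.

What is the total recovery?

Recovery: $37,433

Trebled: 3 × $10,900 = $32,700
Minimum $3,290: $32,700 meets the minimum, no increase.
Late-return penalty: 7 × $190 = $1,330
Damages plus late penalty: $32,700 + $1,330 = $34,030
Costs and fees: 10% of $34,030 = $3,403
Total recovery: $34,030 + $3,403 = $37,433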